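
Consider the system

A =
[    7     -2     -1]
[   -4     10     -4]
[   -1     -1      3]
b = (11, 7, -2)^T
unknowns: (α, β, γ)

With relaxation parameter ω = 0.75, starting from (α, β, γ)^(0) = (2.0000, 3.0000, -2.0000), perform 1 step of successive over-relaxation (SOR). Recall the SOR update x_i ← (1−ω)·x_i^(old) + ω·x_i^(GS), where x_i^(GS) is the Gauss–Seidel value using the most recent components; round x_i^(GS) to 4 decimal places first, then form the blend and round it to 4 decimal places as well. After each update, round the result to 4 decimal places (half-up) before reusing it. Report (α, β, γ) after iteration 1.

(2.1072, 1.3072, -0.1464)

Iteration 1:
  α: GS value = (11 - (-2)·3.0000 - (-1)·-2.0000) / (7) = 2.1429;  α ← (1−ω)·2.0000 + ω·2.1429 = 2.1072
  β: GS value = (7 - (-4)·2.1072 - (-4)·-2.0000) / (10) = 0.7429;  β ← (1−ω)·3.0000 + ω·0.7429 = 1.3072
  γ: GS value = (-2 - (-1)·2.1072 - (-1)·1.3072) / (3) = 0.4715;  γ ← (1−ω)·-2.0000 + ω·0.4715 = -0.1464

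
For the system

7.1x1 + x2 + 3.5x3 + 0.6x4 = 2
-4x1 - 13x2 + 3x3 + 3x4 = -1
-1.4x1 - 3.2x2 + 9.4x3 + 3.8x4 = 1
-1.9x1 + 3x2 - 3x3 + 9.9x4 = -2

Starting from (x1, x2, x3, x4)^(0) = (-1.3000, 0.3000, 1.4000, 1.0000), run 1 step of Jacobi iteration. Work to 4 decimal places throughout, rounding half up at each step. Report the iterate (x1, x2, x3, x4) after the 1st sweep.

Iteration 1:
  x1 = (2 - (1)·0.3000 - (3.5)·1.4000 - (0.6)·1.0000) / (7.1) = -0.5352
  x2 = (-1 - (-4)·-1.3000 - (3)·1.4000 - (3)·1.0000) / (-13) = 1.0308
  x3 = (1 - (-1.4)·-1.3000 - (-3.2)·0.3000 - (3.8)·1.0000) / (9.4) = -0.3894
  x4 = (-2 - (-1.9)·-1.3000 - (3)·0.3000 - (-3)·1.4000) / (9.9) = -0.1182

(-0.5352, 1.0308, -0.3894, -0.1182)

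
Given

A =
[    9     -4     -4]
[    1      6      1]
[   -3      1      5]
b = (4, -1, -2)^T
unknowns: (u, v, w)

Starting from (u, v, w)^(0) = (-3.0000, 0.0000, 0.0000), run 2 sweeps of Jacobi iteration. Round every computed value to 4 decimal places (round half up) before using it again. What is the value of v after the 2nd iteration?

0.1259

Iteration 1:
  u = (4 - (-4)·0.0000 - (-4)·0.0000) / (9) = 0.4444
  v = (-1 - (1)·-3.0000 - (1)·0.0000) / (6) = 0.3333
  w = (-2 - (-3)·-3.0000 - (1)·0.0000) / (5) = -2.2000
Iteration 2:
  u = (4 - (-4)·0.3333 - (-4)·-2.2000) / (9) = -0.3852
  v = (-1 - (1)·0.4444 - (1)·-2.2000) / (6) = 0.1259
  w = (-2 - (-3)·0.4444 - (1)·0.3333) / (5) = -0.2000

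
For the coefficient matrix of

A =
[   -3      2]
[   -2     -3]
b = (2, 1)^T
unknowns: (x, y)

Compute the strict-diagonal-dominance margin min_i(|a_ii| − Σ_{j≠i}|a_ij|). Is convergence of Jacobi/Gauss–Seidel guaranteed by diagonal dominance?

1

row 1: |-3| − (2) = 1
row 2: |-3| − (2) = 1
minimum over rows = 1 → strictly diagonally dominant (convergence guaranteed)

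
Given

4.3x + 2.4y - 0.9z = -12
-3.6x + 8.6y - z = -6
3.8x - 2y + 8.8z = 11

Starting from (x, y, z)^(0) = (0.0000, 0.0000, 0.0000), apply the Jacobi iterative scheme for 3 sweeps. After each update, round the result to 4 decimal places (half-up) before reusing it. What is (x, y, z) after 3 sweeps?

(-1.3498, -1.3263, 1.7829)

Iteration 1:
  x = (-12 - (2.4)·0.0000 - (-0.9)·0.0000) / (4.3) = -2.7907
  y = (-6 - (-3.6)·0.0000 - (-1)·0.0000) / (8.6) = -0.6977
  z = (11 - (3.8)·0.0000 - (-2)·0.0000) / (8.8) = 1.2500
Iteration 2:
  x = (-12 - (2.4)·-0.6977 - (-0.9)·1.2500) / (4.3) = -2.1397
  y = (-6 - (-3.6)·-2.7907 - (-1)·1.2500) / (8.6) = -1.7205
  z = (11 - (3.8)·-2.7907 - (-2)·-0.6977) / (8.8) = 2.2965
Iteration 3:
  x = (-12 - (2.4)·-1.7205 - (-0.9)·2.2965) / (4.3) = -1.3498
  y = (-6 - (-3.6)·-2.1397 - (-1)·2.2965) / (8.6) = -1.3263
  z = (11 - (3.8)·-2.1397 - (-2)·-1.7205) / (8.8) = 1.7829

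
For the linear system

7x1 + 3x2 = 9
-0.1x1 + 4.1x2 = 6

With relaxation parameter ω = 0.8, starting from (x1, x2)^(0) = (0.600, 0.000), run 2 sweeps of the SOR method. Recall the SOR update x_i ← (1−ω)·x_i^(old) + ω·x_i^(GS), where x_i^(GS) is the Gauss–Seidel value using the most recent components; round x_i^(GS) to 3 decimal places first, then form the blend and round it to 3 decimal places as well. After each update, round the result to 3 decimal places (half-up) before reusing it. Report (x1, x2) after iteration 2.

Iteration 1:
  x1: GS value = (9 - (3)·0.000) / (7) = 1.286;  x1 ← (1−ω)·0.600 + ω·1.286 = 1.149
  x2: GS value = (6 - (-0.1)·1.149) / (4.1) = 1.491;  x2 ← (1−ω)·0.000 + ω·1.491 = 1.193
Iteration 2:
  x1: GS value = (9 - (3)·1.193) / (7) = 0.774;  x1 ← (1−ω)·1.149 + ω·0.774 = 0.849
  x2: GS value = (6 - (-0.1)·0.849) / (4.1) = 1.484;  x2 ← (1−ω)·1.193 + ω·1.484 = 1.426

(0.849, 1.426)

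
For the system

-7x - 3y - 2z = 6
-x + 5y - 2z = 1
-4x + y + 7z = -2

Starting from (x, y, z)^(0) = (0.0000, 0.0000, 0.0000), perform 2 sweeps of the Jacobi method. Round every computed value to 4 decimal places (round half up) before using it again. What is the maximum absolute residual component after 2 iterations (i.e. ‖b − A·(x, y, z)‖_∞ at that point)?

Iteration 1:
  x = (6 - (-3)·0.0000 - (-2)·0.0000) / (-7) = -0.8571
  y = (1 - (-1)·0.0000 - (-2)·0.0000) / (5) = 0.2000
  z = (-2 - (-4)·0.0000 - (1)·0.0000) / (7) = -0.2857
Iteration 2:
  x = (6 - (-3)·0.2000 - (-2)·-0.2857) / (-7) = -0.8612
  y = (1 - (-1)·-0.8571 - (-2)·-0.2857) / (5) = -0.0857
  z = (-2 - (-4)·-0.8571 - (1)·0.2000) / (7) = -0.8041
Residual b − A·x = (-1.8937, -1.0409, 0.2696); ∞-norm = 1.8937

1.8937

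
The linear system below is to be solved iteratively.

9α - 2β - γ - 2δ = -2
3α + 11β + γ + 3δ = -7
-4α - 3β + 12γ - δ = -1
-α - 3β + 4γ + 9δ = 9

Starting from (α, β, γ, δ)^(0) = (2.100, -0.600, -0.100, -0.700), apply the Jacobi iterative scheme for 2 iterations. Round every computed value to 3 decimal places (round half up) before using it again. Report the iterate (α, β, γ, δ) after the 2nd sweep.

(-0.162, -0.825, -0.420, 0.424)

Iteration 1:
  α = (-2 - (-2)·-0.600 - (-1)·-0.100 - (-2)·-0.700) / (9) = -0.522
  β = (-7 - (3)·2.100 - (1)·-0.100 - (3)·-0.700) / (11) = -1.009
  γ = (-1 - (-4)·2.100 - (-3)·-0.600 - (-1)·-0.700) / (12) = 0.408
  δ = (9 - (-1)·2.100 - (-3)·-0.600 - (4)·-0.100) / (9) = 1.078
Iteration 2:
  α = (-2 - (-2)·-1.009 - (-1)·0.408 - (-2)·1.078) / (9) = -0.162
  β = (-7 - (3)·-0.522 - (1)·0.408 - (3)·1.078) / (11) = -0.825
  γ = (-1 - (-4)·-0.522 - (-3)·-1.009 - (-1)·1.078) / (12) = -0.420
  δ = (9 - (-1)·-0.522 - (-3)·-1.009 - (4)·0.408) / (9) = 0.424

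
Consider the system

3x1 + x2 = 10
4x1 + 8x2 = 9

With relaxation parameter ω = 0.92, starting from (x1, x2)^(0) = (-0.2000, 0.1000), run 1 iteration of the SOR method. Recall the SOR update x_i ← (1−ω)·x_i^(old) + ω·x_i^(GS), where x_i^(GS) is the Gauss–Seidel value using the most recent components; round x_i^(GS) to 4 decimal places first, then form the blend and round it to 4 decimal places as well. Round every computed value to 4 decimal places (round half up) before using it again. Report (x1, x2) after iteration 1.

(3.0200, -0.3462)

Iteration 1:
  x1: GS value = (10 - (1)·0.1000) / (3) = 3.3000;  x1 ← (1−ω)·-0.2000 + ω·3.3000 = 3.0200
  x2: GS value = (9 - (4)·3.0200) / (8) = -0.3850;  x2 ← (1−ω)·0.1000 + ω·-0.3850 = -0.3462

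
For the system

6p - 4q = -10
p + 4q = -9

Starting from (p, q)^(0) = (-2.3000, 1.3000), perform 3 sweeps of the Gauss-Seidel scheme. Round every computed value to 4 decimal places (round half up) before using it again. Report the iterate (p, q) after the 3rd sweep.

Iteration 1:
  p = (-10 - (-4)·1.3000) / (6) = -0.8000
  q = (-9 - (1)·-0.8000) / (4) = -2.0500
Iteration 2:
  p = (-10 - (-4)·-2.0500) / (6) = -3.0333
  q = (-9 - (1)·-3.0333) / (4) = -1.4917
Iteration 3:
  p = (-10 - (-4)·-1.4917) / (6) = -2.6611
  q = (-9 - (1)·-2.6611) / (4) = -1.5847

(-2.6611, -1.5847)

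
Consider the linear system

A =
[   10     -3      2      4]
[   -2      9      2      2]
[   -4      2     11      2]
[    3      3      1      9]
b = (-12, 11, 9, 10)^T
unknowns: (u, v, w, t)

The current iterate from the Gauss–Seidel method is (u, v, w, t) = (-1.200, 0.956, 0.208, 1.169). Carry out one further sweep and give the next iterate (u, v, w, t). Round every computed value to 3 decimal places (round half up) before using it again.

One sweep:
  u = (-12 - (-3)·0.956 - (2)·0.208 - (4)·1.169) / (10) = -1.422
  v = (11 - (-2)·-1.422 - (2)·0.208 - (2)·1.169) / (9) = 0.600
  w = (9 - (-4)·-1.422 - (2)·0.600 - (2)·1.169) / (11) = -0.021
  t = (10 - (3)·-1.422 - (3)·0.600 - (1)·-0.021) / (9) = 1.387

(-1.422, 0.600, -0.021, 1.387)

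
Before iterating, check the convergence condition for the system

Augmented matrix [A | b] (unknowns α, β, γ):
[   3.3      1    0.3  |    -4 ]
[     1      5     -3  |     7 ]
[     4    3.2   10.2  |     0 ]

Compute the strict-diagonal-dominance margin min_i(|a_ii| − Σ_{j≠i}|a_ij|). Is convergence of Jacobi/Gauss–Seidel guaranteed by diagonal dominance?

1

row 1: |3.3| − (1+0.3) = 2
row 2: |5| − (1+3) = 1
row 3: |10.2| − (4+3.2) = 3
minimum over rows = 1 → strictly diagonally dominant (convergence guaranteed)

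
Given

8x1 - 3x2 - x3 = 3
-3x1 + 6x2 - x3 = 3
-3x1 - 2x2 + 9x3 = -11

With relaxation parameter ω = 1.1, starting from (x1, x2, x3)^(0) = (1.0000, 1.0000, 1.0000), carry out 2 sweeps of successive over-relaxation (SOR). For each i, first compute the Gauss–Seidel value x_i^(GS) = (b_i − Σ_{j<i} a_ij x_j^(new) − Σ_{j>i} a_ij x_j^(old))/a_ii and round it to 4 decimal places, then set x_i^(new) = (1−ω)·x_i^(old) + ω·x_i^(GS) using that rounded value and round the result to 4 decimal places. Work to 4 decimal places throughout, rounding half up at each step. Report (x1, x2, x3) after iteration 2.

(0.6653, 0.6479, -0.8564)

Iteration 1:
  x1: GS value = (3 - (-3)·1.0000 - (-1)·1.0000) / (8) = 0.8750;  x1 ← (1−ω)·1.0000 + ω·0.8750 = 0.8625
  x2: GS value = (3 - (-3)·0.8625 - (-1)·1.0000) / (6) = 1.0979;  x2 ← (1−ω)·1.0000 + ω·1.0979 = 1.1077
  x3: GS value = (-11 - (-3)·0.8625 - (-2)·1.1077) / (9) = -0.6886;  x3 ← (1−ω)·1.0000 + ω·-0.6886 = -0.8575
Iteration 2:
  x1: GS value = (3 - (-3)·1.1077 - (-1)·-0.8575) / (8) = 0.6832;  x1 ← (1−ω)·0.8625 + ω·0.6832 = 0.6653
  x2: GS value = (3 - (-3)·0.6653 - (-1)·-0.8575) / (6) = 0.6897;  x2 ← (1−ω)·1.1077 + ω·0.6897 = 0.6479
  x3: GS value = (-11 - (-3)·0.6653 - (-2)·0.6479) / (9) = -0.8565;  x3 ← (1−ω)·-0.8575 + ω·-0.8565 = -0.8564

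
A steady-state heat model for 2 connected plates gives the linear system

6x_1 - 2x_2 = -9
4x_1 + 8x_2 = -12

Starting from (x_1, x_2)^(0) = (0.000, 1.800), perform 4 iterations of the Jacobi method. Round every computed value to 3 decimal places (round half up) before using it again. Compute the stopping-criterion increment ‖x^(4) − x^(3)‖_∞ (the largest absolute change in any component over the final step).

0.183

Iteration 1:
  x_1 = (-9 - (-2)·1.800) / (6) = -0.900
  x_2 = (-12 - (4)·0.000) / (8) = -1.500
Iteration 2:
  x_1 = (-9 - (-2)·-1.500) / (6) = -2.000
  x_2 = (-12 - (4)·-0.900) / (8) = -1.050
Iteration 3:
  x_1 = (-9 - (-2)·-1.050) / (6) = -1.850
  x_2 = (-12 - (4)·-2.000) / (8) = -0.500
Iteration 4:
  x_1 = (-9 - (-2)·-0.500) / (6) = -1.667
  x_2 = (-12 - (4)·-1.850) / (8) = -0.575
Change: (0.183, -0.075) → max |·| = 0.183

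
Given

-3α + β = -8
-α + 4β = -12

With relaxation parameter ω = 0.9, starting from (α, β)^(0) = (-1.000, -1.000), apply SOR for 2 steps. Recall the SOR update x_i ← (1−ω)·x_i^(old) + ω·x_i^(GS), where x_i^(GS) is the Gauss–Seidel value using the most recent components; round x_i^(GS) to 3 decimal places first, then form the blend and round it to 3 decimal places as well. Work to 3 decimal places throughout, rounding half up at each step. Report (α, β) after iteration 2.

(1.895, -2.508)

Iteration 1:
  α: GS value = (-8 - (1)·-1.000) / (-3) = 2.333;  α ← (1−ω)·-1.000 + ω·2.333 = 2.000
  β: GS value = (-12 - (-1)·2.000) / (4) = -2.500;  β ← (1−ω)·-1.000 + ω·-2.500 = -2.350
Iteration 2:
  α: GS value = (-8 - (1)·-2.350) / (-3) = 1.883;  α ← (1−ω)·2.000 + ω·1.883 = 1.895
  β: GS value = (-12 - (-1)·1.895) / (4) = -2.526;  β ← (1−ω)·-2.350 + ω·-2.526 = -2.508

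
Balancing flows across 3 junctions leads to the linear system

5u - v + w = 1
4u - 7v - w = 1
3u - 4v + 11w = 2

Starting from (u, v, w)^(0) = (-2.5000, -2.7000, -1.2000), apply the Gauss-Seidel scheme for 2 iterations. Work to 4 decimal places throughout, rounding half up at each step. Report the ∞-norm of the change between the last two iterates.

0.2545

Iteration 1:
  u = (1 - (-1)·-2.7000 - (1)·-1.2000) / (5) = -0.1000
  v = (1 - (4)·-0.1000 - (-1)·-1.2000) / (-7) = -0.0286
  w = (2 - (3)·-0.1000 - (-4)·-0.0286) / (11) = 0.1987
Iteration 2:
  u = (1 - (-1)·-0.0286 - (1)·0.1987) / (5) = 0.1545
  v = (1 - (4)·0.1545 - (-1)·0.1987) / (-7) = -0.0830
  w = (2 - (3)·0.1545 - (-4)·-0.0830) / (11) = 0.1095
Change: (0.2545, -0.0544, -0.0892) → max |·| = 0.2545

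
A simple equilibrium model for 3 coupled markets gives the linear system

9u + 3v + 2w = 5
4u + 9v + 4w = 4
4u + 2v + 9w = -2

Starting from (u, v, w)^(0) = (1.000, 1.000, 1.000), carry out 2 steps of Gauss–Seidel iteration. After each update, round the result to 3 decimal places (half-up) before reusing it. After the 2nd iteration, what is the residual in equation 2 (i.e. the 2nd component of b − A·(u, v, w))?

1.322

Iteration 1:
  u = (5 - (3)·1.000 - (2)·1.000) / (9) = 0.000
  v = (4 - (4)·0.000 - (4)·1.000) / (9) = 0.000
  w = (-2 - (4)·0.000 - (2)·0.000) / (9) = -0.222
Iteration 2:
  u = (5 - (3)·0.000 - (2)·-0.222) / (9) = 0.605
  v = (4 - (4)·0.605 - (4)·-0.222) / (9) = 0.274
  w = (-2 - (4)·0.605 - (2)·0.274) / (9) = -0.552
Residual b − A·x = (-0.163, 1.322, 0.000)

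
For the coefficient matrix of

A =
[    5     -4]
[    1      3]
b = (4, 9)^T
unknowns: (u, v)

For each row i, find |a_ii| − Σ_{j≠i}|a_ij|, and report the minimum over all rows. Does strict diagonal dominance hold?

1

row 1: |5| − (4) = 1
row 2: |3| − (1) = 2
minimum over rows = 1 → strictly diagonally dominant (convergence guaranteed)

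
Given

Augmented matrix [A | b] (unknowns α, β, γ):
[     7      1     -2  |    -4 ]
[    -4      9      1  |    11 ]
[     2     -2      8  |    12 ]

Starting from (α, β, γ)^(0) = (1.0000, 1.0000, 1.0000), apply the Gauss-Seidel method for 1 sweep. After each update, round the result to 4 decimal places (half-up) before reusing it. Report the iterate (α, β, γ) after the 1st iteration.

Iteration 1:
  α = (-4 - (1)·1.0000 - (-2)·1.0000) / (7) = -0.4286
  β = (11 - (-4)·-0.4286 - (1)·1.0000) / (9) = 0.9206
  γ = (12 - (2)·-0.4286 - (-2)·0.9206) / (8) = 1.8373

(-0.4286, 0.9206, 1.8373)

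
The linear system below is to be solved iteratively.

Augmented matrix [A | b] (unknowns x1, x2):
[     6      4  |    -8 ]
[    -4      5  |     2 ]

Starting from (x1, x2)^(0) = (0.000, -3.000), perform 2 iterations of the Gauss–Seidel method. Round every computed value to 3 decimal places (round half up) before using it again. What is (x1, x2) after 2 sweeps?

(-1.956, -1.165)

Iteration 1:
  x1 = (-8 - (4)·-3.000) / (6) = 0.667
  x2 = (2 - (-4)·0.667) / (5) = 0.934
Iteration 2:
  x1 = (-8 - (4)·0.934) / (6) = -1.956
  x2 = (2 - (-4)·-1.956) / (5) = -1.165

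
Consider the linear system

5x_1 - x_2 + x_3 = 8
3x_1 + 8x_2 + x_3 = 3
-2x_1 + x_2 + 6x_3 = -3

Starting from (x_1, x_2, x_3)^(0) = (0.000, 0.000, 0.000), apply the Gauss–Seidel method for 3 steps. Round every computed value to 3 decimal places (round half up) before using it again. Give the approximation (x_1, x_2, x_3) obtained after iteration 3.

Iteration 1:
  x_1 = (8 - (-1)·0.000 - (1)·0.000) / (5) = 1.600
  x_2 = (3 - (3)·1.600 - (1)·0.000) / (8) = -0.225
  x_3 = (-3 - (-2)·1.600 - (1)·-0.225) / (6) = 0.071
Iteration 2:
  x_1 = (8 - (-1)·-0.225 - (1)·0.071) / (5) = 1.541
  x_2 = (3 - (3)·1.541 - (1)·0.071) / (8) = -0.212
  x_3 = (-3 - (-2)·1.541 - (1)·-0.212) / (6) = 0.049
Iteration 3:
  x_1 = (8 - (-1)·-0.212 - (1)·0.049) / (5) = 1.548
  x_2 = (3 - (3)·1.548 - (1)·0.049) / (8) = -0.212
  x_3 = (-3 - (-2)·1.548 - (1)·-0.212) / (6) = 0.051

(1.548, -0.212, 0.051)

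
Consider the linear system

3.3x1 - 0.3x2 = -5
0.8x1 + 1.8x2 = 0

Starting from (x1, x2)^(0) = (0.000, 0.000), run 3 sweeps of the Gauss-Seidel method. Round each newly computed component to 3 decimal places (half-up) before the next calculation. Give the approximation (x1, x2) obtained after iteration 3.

Iteration 1:
  x1 = (-5 - (-0.3)·0.000) / (3.3) = -1.515
  x2 = (0 - (0.8)·-1.515) / (1.8) = 0.673
Iteration 2:
  x1 = (-5 - (-0.3)·0.673) / (3.3) = -1.454
  x2 = (0 - (0.8)·-1.454) / (1.8) = 0.646
Iteration 3:
  x1 = (-5 - (-0.3)·0.646) / (3.3) = -1.456
  x2 = (0 - (0.8)·-1.456) / (1.8) = 0.647

(-1.456, 0.647)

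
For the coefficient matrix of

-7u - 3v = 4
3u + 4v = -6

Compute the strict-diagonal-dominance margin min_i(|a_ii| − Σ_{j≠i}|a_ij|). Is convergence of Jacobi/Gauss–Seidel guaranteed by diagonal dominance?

1

row 1: |-7| − (3) = 4
row 2: |4| − (3) = 1
minimum over rows = 1 → strictly diagonally dominant (convergence guaranteed)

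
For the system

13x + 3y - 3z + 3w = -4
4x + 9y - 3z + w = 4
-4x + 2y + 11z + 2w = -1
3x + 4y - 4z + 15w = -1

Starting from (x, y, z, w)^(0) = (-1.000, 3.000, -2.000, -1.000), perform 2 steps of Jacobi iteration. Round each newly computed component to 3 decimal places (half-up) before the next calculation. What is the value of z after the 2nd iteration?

Iteration 1:
  x = (-4 - (3)·3.000 - (-3)·-2.000 - (3)·-1.000) / (13) = -1.231
  y = (4 - (4)·-1.000 - (-3)·-2.000 - (1)·-1.000) / (9) = 0.333
  z = (-1 - (-4)·-1.000 - (2)·3.000 - (2)·-1.000) / (11) = -0.818
  w = (-1 - (3)·-1.000 - (4)·3.000 - (-4)·-2.000) / (15) = -1.200
Iteration 2:
  x = (-4 - (3)·0.333 - (-3)·-0.818 - (3)·-1.200) / (13) = -0.296
  y = (4 - (4)·-1.231 - (-3)·-0.818 - (1)·-1.200) / (9) = 0.852
  z = (-1 - (-4)·-1.231 - (2)·0.333 - (2)·-1.200) / (11) = -0.381
  w = (-1 - (3)·-1.231 - (4)·0.333 - (-4)·-0.818) / (15) = -0.127

-0.381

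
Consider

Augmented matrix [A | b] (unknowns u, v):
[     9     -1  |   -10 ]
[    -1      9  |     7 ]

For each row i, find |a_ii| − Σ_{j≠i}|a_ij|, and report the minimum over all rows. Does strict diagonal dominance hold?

row 1: |9| − (1) = 8
row 2: |9| − (1) = 8
minimum over rows = 8 → strictly diagonally dominant (convergence guaranteed)

8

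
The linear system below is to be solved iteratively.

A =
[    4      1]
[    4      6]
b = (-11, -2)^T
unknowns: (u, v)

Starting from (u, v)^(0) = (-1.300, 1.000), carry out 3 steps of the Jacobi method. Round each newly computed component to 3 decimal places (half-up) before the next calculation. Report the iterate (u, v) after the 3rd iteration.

(-3.167, 1.589)

Iteration 1:
  u = (-11 - (1)·1.000) / (4) = -3.000
  v = (-2 - (4)·-1.300) / (6) = 0.533
Iteration 2:
  u = (-11 - (1)·0.533) / (4) = -2.883
  v = (-2 - (4)·-3.000) / (6) = 1.667
Iteration 3:
  u = (-11 - (1)·1.667) / (4) = -3.167
  v = (-2 - (4)·-2.883) / (6) = 1.589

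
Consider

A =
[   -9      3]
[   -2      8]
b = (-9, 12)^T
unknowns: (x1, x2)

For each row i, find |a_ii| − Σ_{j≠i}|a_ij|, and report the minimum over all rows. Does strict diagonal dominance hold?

row 1: |-9| − (3) = 6
row 2: |8| − (2) = 6
minimum over rows = 6 → strictly diagonally dominant (convergence guaranteed)

6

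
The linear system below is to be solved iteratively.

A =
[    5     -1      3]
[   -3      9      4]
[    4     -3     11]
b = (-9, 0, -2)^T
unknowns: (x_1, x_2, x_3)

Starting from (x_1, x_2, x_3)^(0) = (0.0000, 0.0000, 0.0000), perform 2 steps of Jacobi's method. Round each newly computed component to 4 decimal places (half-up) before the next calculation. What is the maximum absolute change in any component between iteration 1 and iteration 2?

Iteration 1:
  x_1 = (-9 - (-1)·0.0000 - (3)·0.0000) / (5) = -1.8000
  x_2 = (0 - (-3)·0.0000 - (4)·0.0000) / (9) = 0.0000
  x_3 = (-2 - (4)·0.0000 - (-3)·0.0000) / (11) = -0.1818
Iteration 2:
  x_1 = (-9 - (-1)·0.0000 - (3)·-0.1818) / (5) = -1.6909
  x_2 = (0 - (-3)·-1.8000 - (4)·-0.1818) / (9) = -0.5192
  x_3 = (-2 - (4)·-1.8000 - (-3)·0.0000) / (11) = 0.4727
Change: (0.1091, -0.5192, 0.6545) → max |·| = 0.6545

0.6545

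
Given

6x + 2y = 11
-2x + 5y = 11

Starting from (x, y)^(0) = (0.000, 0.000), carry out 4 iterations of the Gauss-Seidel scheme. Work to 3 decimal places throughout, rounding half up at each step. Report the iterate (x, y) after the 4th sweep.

Iteration 1:
  x = (11 - (2)·0.000) / (6) = 1.833
  y = (11 - (-2)·1.833) / (5) = 2.933
Iteration 2:
  x = (11 - (2)·2.933) / (6) = 0.856
  y = (11 - (-2)·0.856) / (5) = 2.542
Iteration 3:
  x = (11 - (2)·2.542) / (6) = 0.986
  y = (11 - (-2)·0.986) / (5) = 2.594
Iteration 4:
  x = (11 - (2)·2.594) / (6) = 0.969
  y = (11 - (-2)·0.969) / (5) = 2.588

(0.969, 2.588)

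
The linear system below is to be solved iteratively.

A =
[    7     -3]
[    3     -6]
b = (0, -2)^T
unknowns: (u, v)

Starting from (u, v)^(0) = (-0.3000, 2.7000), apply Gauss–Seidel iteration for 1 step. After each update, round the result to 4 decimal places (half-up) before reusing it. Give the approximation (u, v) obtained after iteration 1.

Iteration 1:
  u = (0 - (-3)·2.7000) / (7) = 1.1571
  v = (-2 - (3)·1.1571) / (-6) = 0.9119

(1.1571, 0.9119)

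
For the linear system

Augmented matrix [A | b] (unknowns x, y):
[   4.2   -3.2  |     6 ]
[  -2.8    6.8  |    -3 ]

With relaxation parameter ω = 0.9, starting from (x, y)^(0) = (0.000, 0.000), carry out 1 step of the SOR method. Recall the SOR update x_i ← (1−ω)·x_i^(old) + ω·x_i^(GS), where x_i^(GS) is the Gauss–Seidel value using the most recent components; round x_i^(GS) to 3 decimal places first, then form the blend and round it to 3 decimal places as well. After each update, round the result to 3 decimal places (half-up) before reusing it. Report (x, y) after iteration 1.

(1.286, 0.079)

Iteration 1:
  x: GS value = (6 - (-3.2)·0.000) / (4.2) = 1.429;  x ← (1−ω)·0.000 + ω·1.429 = 1.286
  y: GS value = (-3 - (-2.8)·1.286) / (6.8) = 0.088;  y ← (1−ω)·0.000 + ω·0.088 = 0.079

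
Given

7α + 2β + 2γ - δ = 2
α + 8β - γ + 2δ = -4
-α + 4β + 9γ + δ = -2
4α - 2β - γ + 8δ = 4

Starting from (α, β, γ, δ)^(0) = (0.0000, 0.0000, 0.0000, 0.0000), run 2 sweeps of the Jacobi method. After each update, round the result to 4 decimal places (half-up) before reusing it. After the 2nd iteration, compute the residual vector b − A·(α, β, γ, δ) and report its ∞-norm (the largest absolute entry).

1.3273

Iteration 1:
  α = (2 - (2)·0.0000 - (2)·0.0000 - (-1)·0.0000) / (7) = 0.2857
  β = (-4 - (1)·0.0000 - (-1)·0.0000 - (2)·0.0000) / (8) = -0.5000
  γ = (-2 - (-1)·0.0000 - (4)·0.0000 - (1)·0.0000) / (9) = -0.2222
  δ = (4 - (4)·0.0000 - (-2)·0.0000 - (-1)·0.0000) / (8) = 0.5000
Iteration 2:
  α = (2 - (2)·-0.5000 - (2)·-0.2222 - (-1)·0.5000) / (7) = 0.5635
  β = (-4 - (1)·0.2857 - (-1)·-0.2222 - (2)·0.5000) / (8) = -0.6885
  γ = (-2 - (-1)·0.2857 - (4)·-0.5000 - (1)·0.5000) / (9) = -0.0238
  δ = (4 - (4)·0.2857 - (-2)·-0.5000 - (-1)·-0.2222) / (8) = 0.2044
Residual b − A·x = (-0.3155, 0.5119, 1.3273, -1.2900); ∞-norm = 1.3273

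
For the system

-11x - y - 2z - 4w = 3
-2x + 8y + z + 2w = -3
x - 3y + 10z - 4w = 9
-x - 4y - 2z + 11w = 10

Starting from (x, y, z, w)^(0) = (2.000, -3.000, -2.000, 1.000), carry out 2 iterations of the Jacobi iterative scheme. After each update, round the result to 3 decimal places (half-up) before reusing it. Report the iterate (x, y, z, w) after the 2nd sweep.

Iteration 1:
  x = (3 - (-1)·-3.000 - (-2)·-2.000 - (-4)·1.000) / (-11) = 0.000
  y = (-3 - (-2)·2.000 - (1)·-2.000 - (2)·1.000) / (8) = 0.125
  z = (9 - (1)·2.000 - (-3)·-3.000 - (-4)·1.000) / (10) = 0.200
  w = (10 - (-1)·2.000 - (-4)·-3.000 - (-2)·-2.000) / (11) = -0.364
Iteration 2:
  x = (3 - (-1)·0.125 - (-2)·0.200 - (-4)·-0.364) / (-11) = -0.188
  y = (-3 - (-2)·0.000 - (1)·0.200 - (2)·-0.364) / (8) = -0.309
  z = (9 - (1)·0.000 - (-3)·0.125 - (-4)·-0.364) / (10) = 0.792
  w = (10 - (-1)·0.000 - (-4)·0.125 - (-2)·0.200) / (11) = 0.991

(-0.188, -0.309, 0.792, 0.991)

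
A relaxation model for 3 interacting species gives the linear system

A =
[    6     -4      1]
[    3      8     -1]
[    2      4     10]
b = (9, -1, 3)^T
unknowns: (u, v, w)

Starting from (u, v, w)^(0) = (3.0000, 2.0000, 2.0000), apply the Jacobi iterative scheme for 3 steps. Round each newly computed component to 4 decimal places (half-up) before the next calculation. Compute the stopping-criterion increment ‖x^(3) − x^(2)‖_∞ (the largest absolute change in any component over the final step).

Iteration 1:
  u = (9 - (-4)·2.0000 - (1)·2.0000) / (6) = 2.5000
  v = (-1 - (3)·3.0000 - (-1)·2.0000) / (8) = -1.0000
  w = (3 - (2)·3.0000 - (4)·2.0000) / (10) = -1.1000
Iteration 2:
  u = (9 - (-4)·-1.0000 - (1)·-1.1000) / (6) = 1.0167
  v = (-1 - (3)·2.5000 - (-1)·-1.1000) / (8) = -1.2000
  w = (3 - (2)·2.5000 - (4)·-1.0000) / (10) = 0.2000
Iteration 3:
  u = (9 - (-4)·-1.2000 - (1)·0.2000) / (6) = 0.6667
  v = (-1 - (3)·1.0167 - (-1)·0.2000) / (8) = -0.4813
  w = (3 - (2)·1.0167 - (4)·-1.2000) / (10) = 0.5767
Change: (-0.3500, 0.7187, 0.3767) → max |·| = 0.7187

0.7187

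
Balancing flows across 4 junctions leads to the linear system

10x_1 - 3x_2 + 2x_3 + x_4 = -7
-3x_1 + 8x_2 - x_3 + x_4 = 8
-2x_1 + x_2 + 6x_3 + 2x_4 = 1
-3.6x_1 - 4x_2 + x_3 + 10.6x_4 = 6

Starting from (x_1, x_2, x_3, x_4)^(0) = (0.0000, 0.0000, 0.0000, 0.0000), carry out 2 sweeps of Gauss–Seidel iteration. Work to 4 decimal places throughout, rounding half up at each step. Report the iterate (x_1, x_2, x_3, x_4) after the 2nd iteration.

(-0.5033, 0.7095, -0.3275, 0.6937)

Iteration 1:
  x_1 = (-7 - (-3)·0.0000 - (2)·0.0000 - (1)·0.0000) / (10) = -0.7000
  x_2 = (8 - (-3)·-0.7000 - (-1)·0.0000 - (1)·0.0000) / (8) = 0.7375
  x_3 = (1 - (-2)·-0.7000 - (1)·0.7375 - (2)·0.0000) / (6) = -0.1896
  x_4 = (6 - (-3.6)·-0.7000 - (-4)·0.7375 - (1)·-0.1896) / (10.6) = 0.6245
Iteration 2:
  x_1 = (-7 - (-3)·0.7375 - (2)·-0.1896 - (1)·0.6245) / (10) = -0.5033
  x_2 = (8 - (-3)·-0.5033 - (-1)·-0.1896 - (1)·0.6245) / (8) = 0.7095
  x_3 = (1 - (-2)·-0.5033 - (1)·0.7095 - (2)·0.6245) / (6) = -0.3275
  x_4 = (6 - (-3.6)·-0.5033 - (-4)·0.7095 - (1)·-0.3275) / (10.6) = 0.6937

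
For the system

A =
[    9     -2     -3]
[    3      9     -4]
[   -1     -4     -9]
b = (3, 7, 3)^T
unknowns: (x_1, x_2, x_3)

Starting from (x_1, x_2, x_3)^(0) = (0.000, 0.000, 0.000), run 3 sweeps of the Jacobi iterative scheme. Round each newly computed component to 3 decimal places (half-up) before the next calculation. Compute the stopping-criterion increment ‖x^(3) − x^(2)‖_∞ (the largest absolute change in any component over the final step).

Iteration 1:
  x_1 = (3 - (-2)·0.000 - (-3)·0.000) / (9) = 0.333
  x_2 = (7 - (3)·0.000 - (-4)·0.000) / (9) = 0.778
  x_3 = (3 - (-1)·0.000 - (-4)·0.000) / (-9) = -0.333
Iteration 2:
  x_1 = (3 - (-2)·0.778 - (-3)·-0.333) / (9) = 0.395
  x_2 = (7 - (3)·0.333 - (-4)·-0.333) / (9) = 0.519
  x_3 = (3 - (-1)·0.333 - (-4)·0.778) / (-9) = -0.716
Iteration 3:
  x_1 = (3 - (-2)·0.519 - (-3)·-0.716) / (9) = 0.210
  x_2 = (7 - (3)·0.395 - (-4)·-0.716) / (9) = 0.328
  x_3 = (3 - (-1)·0.395 - (-4)·0.519) / (-9) = -0.608
Change: (-0.185, -0.191, 0.108) → max |·| = 0.191

0.191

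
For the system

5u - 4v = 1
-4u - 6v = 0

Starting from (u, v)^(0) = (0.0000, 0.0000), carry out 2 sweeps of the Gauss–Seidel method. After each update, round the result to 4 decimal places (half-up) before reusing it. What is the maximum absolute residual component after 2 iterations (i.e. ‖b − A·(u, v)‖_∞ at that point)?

0.2838

Iteration 1:
  u = (1 - (-4)·0.0000) / (5) = 0.2000
  v = (0 - (-4)·0.2000) / (-6) = -0.1333
Iteration 2:
  u = (1 - (-4)·-0.1333) / (5) = 0.0934
  v = (0 - (-4)·0.0934) / (-6) = -0.0623
Residual b − A·x = (0.2838, -0.0002); ∞-norm = 0.2838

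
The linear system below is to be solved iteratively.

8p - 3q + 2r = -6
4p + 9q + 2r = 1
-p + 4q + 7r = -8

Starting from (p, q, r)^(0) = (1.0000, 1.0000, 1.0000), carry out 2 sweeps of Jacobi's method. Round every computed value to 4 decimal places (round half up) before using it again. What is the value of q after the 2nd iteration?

0.7381

Iteration 1:
  p = (-6 - (-3)·1.0000 - (2)·1.0000) / (8) = -0.6250
  q = (1 - (4)·1.0000 - (2)·1.0000) / (9) = -0.5556
  r = (-8 - (-1)·1.0000 - (4)·1.0000) / (7) = -1.5714
Iteration 2:
  p = (-6 - (-3)·-0.5556 - (2)·-1.5714) / (8) = -0.5655
  q = (1 - (4)·-0.6250 - (2)·-1.5714) / (9) = 0.7381
  r = (-8 - (-1)·-0.6250 - (4)·-0.5556) / (7) = -0.9147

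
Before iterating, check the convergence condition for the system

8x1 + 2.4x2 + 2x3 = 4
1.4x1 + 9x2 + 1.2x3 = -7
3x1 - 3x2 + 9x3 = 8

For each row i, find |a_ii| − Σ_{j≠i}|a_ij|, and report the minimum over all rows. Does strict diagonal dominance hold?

row 1: |8| − (2.4+2) = 3.6
row 2: |9| − (1.4+1.2) = 6.4
row 3: |9| − (3+3) = 3
minimum over rows = 3 → strictly diagonally dominant (convergence guaranteed)

3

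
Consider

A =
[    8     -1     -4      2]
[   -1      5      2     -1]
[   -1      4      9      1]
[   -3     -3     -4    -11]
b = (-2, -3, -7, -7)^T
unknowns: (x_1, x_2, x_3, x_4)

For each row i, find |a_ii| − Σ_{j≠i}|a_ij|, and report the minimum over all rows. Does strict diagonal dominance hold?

row 1: |8| − (1+4+2) = 1
row 2: |5| − (1+2+1) = 1
row 3: |9| − (1+4+1) = 3
row 4: |-11| − (3+3+4) = 1
minimum over rows = 1 → strictly diagonally dominant (convergence guaranteed)

1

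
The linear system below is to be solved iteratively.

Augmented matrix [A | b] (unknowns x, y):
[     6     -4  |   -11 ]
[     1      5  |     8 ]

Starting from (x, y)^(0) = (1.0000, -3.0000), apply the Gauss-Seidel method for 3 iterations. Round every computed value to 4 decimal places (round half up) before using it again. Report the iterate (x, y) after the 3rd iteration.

(-0.7326, 1.7465)

Iteration 1:
  x = (-11 - (-4)·-3.0000) / (6) = -3.8333
  y = (8 - (1)·-3.8333) / (5) = 2.3667
Iteration 2:
  x = (-11 - (-4)·2.3667) / (6) = -0.2555
  y = (8 - (1)·-0.2555) / (5) = 1.6511
Iteration 3:
  x = (-11 - (-4)·1.6511) / (6) = -0.7326
  y = (8 - (1)·-0.7326) / (5) = 1.7465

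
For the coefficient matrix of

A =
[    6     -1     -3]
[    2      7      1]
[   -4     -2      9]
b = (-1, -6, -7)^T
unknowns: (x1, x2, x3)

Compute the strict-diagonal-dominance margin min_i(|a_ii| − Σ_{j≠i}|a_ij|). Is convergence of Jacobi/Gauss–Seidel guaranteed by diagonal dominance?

row 1: |6| − (1+3) = 2
row 2: |7| − (2+1) = 4
row 3: |9| − (4+2) = 3
minimum over rows = 2 → strictly diagonally dominant (convergence guaranteed)

2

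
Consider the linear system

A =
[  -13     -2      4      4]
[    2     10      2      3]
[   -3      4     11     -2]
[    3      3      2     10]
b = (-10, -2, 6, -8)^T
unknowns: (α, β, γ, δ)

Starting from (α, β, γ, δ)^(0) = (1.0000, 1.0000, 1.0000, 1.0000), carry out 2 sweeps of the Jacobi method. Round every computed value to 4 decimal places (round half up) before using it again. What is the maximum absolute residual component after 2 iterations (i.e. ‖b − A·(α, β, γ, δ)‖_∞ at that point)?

3.9383

Iteration 1:
  α = (-10 - (-2)·1.0000 - (4)·1.0000 - (4)·1.0000) / (-13) = 1.2308
  β = (-2 - (2)·1.0000 - (2)·1.0000 - (3)·1.0000) / (10) = -0.9000
  γ = (6 - (-3)·1.0000 - (4)·1.0000 - (-2)·1.0000) / (11) = 0.6364
  δ = (-8 - (3)·1.0000 - (3)·1.0000 - (2)·1.0000) / (10) = -1.6000
Iteration 2:
  α = (-10 - (-2)·-0.9000 - (4)·0.6364 - (4)·-1.6000) / (-13) = 0.6112
  β = (-2 - (2)·1.2308 - (2)·0.6364 - (3)·-1.6000) / (10) = -0.0934
  γ = (6 - (-3)·1.2308 - (4)·-0.9000 - (-2)·-1.6000) / (11) = 0.9175
  δ = (-8 - (3)·1.2308 - (3)·-0.9000 - (2)·0.6364) / (10) = -1.0265
Residual b − A·x = (-1.8052, -1.0439, -3.9383, -1.1234); ∞-norm = 3.9383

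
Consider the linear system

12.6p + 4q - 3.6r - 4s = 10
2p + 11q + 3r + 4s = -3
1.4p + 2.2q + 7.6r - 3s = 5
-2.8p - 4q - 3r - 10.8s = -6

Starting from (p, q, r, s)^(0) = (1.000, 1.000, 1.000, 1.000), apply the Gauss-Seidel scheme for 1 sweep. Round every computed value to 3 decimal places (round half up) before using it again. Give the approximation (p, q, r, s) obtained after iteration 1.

(1.079, -1.105, 1.174, 0.359)

Iteration 1:
  p = (10 - (4)·1.000 - (-3.6)·1.000 - (-4)·1.000) / (12.6) = 1.079
  q = (-3 - (2)·1.079 - (3)·1.000 - (4)·1.000) / (11) = -1.105
  r = (5 - (1.4)·1.079 - (2.2)·-1.105 - (-3)·1.000) / (7.6) = 1.174
  s = (-6 - (-2.8)·1.079 - (-4)·-1.105 - (-3)·1.174) / (-10.8) = 0.359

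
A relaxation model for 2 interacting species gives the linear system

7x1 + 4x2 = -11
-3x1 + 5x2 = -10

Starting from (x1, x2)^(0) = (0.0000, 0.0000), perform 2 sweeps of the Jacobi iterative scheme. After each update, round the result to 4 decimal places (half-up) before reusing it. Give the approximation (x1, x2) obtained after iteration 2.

Iteration 1:
  x1 = (-11 - (4)·0.0000) / (7) = -1.5714
  x2 = (-10 - (-3)·0.0000) / (5) = -2.0000
Iteration 2:
  x1 = (-11 - (4)·-2.0000) / (7) = -0.4286
  x2 = (-10 - (-3)·-1.5714) / (5) = -2.9428

(-0.4286, -2.9428)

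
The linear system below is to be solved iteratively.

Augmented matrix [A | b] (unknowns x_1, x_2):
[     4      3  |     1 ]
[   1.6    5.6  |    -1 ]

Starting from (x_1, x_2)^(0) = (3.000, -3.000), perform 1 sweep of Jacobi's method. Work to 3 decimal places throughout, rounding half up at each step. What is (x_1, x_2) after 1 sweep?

Iteration 1:
  x_1 = (1 - (3)·-3.000) / (4) = 2.500
  x_2 = (-1 - (1.6)·3.000) / (5.6) = -1.036

(2.500, -1.036)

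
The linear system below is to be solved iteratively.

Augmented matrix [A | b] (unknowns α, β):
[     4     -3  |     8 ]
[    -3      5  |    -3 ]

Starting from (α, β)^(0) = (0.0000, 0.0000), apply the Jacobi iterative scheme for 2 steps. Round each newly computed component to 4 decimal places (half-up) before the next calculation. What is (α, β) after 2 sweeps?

Iteration 1:
  α = (8 - (-3)·0.0000) / (4) = 2.0000
  β = (-3 - (-3)·0.0000) / (5) = -0.6000
Iteration 2:
  α = (8 - (-3)·-0.6000) / (4) = 1.5500
  β = (-3 - (-3)·2.0000) / (5) = 0.6000

(1.5500, 0.6000)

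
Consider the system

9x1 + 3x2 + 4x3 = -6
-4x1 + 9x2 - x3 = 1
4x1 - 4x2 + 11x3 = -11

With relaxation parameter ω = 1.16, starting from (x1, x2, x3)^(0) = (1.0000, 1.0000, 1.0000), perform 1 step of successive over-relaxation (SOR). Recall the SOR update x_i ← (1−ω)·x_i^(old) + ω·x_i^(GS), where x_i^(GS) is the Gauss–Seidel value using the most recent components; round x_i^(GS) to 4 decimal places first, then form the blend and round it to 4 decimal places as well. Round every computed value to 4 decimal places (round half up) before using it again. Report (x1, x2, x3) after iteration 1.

(-1.8355, -0.8486, -0.9037)

Iteration 1:
  x1: GS value = (-6 - (3)·1.0000 - (4)·1.0000) / (9) = -1.4444;  x1 ← (1−ω)·1.0000 + ω·-1.4444 = -1.8355
  x2: GS value = (1 - (-4)·-1.8355 - (-1)·1.0000) / (9) = -0.5936;  x2 ← (1−ω)·1.0000 + ω·-0.5936 = -0.8486
  x3: GS value = (-11 - (4)·-1.8355 - (-4)·-0.8486) / (11) = -0.6411;  x3 ← (1−ω)·1.0000 + ω·-0.6411 = -0.9037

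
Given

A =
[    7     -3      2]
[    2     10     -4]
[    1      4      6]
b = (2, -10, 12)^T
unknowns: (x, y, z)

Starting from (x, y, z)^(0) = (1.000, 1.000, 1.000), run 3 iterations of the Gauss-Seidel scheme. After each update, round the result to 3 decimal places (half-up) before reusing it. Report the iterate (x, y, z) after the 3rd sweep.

Iteration 1:
  x = (2 - (-3)·1.000 - (2)·1.000) / (7) = 0.429
  y = (-10 - (2)·0.429 - (-4)·1.000) / (10) = -0.686
  z = (12 - (1)·0.429 - (4)·-0.686) / (6) = 2.386
Iteration 2:
  x = (2 - (-3)·-0.686 - (2)·2.386) / (7) = -0.690
  y = (-10 - (2)·-0.690 - (-4)·2.386) / (10) = 0.092
  z = (12 - (1)·-0.690 - (4)·0.092) / (6) = 2.054
Iteration 3:
  x = (2 - (-3)·0.092 - (2)·2.054) / (7) = -0.262
  y = (-10 - (2)·-0.262 - (-4)·2.054) / (10) = -0.126
  z = (12 - (1)·-0.262 - (4)·-0.126) / (6) = 2.128

(-0.262, -0.126, 2.128)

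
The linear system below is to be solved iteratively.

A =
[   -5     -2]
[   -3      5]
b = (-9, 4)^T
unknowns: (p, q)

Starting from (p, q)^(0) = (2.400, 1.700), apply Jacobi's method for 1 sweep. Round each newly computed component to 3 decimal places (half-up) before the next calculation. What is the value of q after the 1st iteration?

2.240

Iteration 1:
  p = (-9 - (-2)·1.700) / (-5) = 1.120
  q = (4 - (-3)·2.400) / (5) = 2.240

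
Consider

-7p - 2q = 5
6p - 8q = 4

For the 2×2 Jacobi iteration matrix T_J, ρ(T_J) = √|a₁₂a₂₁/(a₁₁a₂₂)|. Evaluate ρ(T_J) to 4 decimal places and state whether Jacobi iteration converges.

a₁₂a₂₁/(a₁₁a₂₂) = (-2)·(6) / ((-7)·(-8)) = -0.214286
ρ = √|-0.214286| = √0.214286 = 0.4629
ρ < 1, so Jacobi converges

0.4629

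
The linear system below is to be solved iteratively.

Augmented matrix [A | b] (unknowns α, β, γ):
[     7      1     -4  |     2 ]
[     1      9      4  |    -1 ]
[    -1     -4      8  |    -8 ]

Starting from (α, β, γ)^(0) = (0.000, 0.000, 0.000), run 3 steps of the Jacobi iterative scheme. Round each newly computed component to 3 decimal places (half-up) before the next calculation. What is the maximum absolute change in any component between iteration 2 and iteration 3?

0.137

Iteration 1:
  α = (2 - (1)·0.000 - (-4)·0.000) / (7) = 0.286
  β = (-1 - (1)·0.000 - (4)·0.000) / (9) = -0.111
  γ = (-8 - (-1)·0.000 - (-4)·0.000) / (8) = -1.000
Iteration 2:
  α = (2 - (1)·-0.111 - (-4)·-1.000) / (7) = -0.270
  β = (-1 - (1)·0.286 - (4)·-1.000) / (9) = 0.302
  γ = (-8 - (-1)·0.286 - (-4)·-0.111) / (8) = -1.020
Iteration 3:
  α = (2 - (1)·0.302 - (-4)·-1.020) / (7) = -0.340
  β = (-1 - (1)·-0.270 - (4)·-1.020) / (9) = 0.372
  γ = (-8 - (-1)·-0.270 - (-4)·0.302) / (8) = -0.883
Change: (-0.070, 0.070, 0.137) → max |·| = 0.137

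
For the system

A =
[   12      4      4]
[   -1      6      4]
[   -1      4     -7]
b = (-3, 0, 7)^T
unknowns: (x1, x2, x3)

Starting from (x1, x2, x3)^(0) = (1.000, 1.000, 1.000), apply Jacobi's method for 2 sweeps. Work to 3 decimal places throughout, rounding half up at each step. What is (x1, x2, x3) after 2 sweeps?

Iteration 1:
  x1 = (-3 - (4)·1.000 - (4)·1.000) / (12) = -0.917
  x2 = (0 - (-1)·1.000 - (4)·1.000) / (6) = -0.500
  x3 = (7 - (-1)·1.000 - (4)·1.000) / (-7) = -0.571
Iteration 2:
  x1 = (-3 - (4)·-0.500 - (4)·-0.571) / (12) = 0.107
  x2 = (0 - (-1)·-0.917 - (4)·-0.571) / (6) = 0.228
  x3 = (7 - (-1)·-0.917 - (4)·-0.500) / (-7) = -1.155

(0.107, 0.228, -1.155)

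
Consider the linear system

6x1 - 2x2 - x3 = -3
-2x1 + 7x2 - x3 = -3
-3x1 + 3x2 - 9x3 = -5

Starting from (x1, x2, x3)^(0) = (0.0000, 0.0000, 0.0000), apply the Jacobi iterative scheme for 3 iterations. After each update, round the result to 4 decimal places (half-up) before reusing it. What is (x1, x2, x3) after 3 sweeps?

Iteration 1:
  x1 = (-3 - (-2)·0.0000 - (-1)·0.0000) / (6) = -0.5000
  x2 = (-3 - (-2)·0.0000 - (-1)·0.0000) / (7) = -0.4286
  x3 = (-5 - (-3)·0.0000 - (3)·0.0000) / (-9) = 0.5556
Iteration 2:
  x1 = (-3 - (-2)·-0.4286 - (-1)·0.5556) / (6) = -0.5503
  x2 = (-3 - (-2)·-0.5000 - (-1)·0.5556) / (7) = -0.4921
  x3 = (-5 - (-3)·-0.5000 - (3)·-0.4286) / (-9) = 0.5794
Iteration 3:
  x1 = (-3 - (-2)·-0.4921 - (-1)·0.5794) / (6) = -0.5675
  x2 = (-3 - (-2)·-0.5503 - (-1)·0.5794) / (7) = -0.5030
  x3 = (-5 - (-3)·-0.5503 - (3)·-0.4921) / (-9) = 0.5750

(-0.5675, -0.5030, 0.5750)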